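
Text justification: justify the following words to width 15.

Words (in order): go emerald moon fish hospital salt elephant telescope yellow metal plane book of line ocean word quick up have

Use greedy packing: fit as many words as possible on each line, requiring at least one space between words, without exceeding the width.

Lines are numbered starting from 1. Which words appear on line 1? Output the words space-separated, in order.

Line 1: ['go', 'emerald', 'moon'] (min_width=15, slack=0)
Line 2: ['fish', 'hospital'] (min_width=13, slack=2)
Line 3: ['salt', 'elephant'] (min_width=13, slack=2)
Line 4: ['telescope'] (min_width=9, slack=6)
Line 5: ['yellow', 'metal'] (min_width=12, slack=3)
Line 6: ['plane', 'book', 'of'] (min_width=13, slack=2)
Line 7: ['line', 'ocean', 'word'] (min_width=15, slack=0)
Line 8: ['quick', 'up', 'have'] (min_width=13, slack=2)

Answer: go emerald moon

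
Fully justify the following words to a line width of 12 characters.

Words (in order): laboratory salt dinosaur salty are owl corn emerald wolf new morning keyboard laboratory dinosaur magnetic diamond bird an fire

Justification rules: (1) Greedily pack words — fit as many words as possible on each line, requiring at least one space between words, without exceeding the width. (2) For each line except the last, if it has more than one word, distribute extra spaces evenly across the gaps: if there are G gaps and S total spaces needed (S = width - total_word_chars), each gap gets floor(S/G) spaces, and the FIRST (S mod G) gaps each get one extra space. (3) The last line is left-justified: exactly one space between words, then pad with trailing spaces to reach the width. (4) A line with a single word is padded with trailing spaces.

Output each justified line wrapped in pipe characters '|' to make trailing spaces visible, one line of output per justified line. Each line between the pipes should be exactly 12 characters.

Answer: |laboratory  |
|salt        |
|dinosaur    |
|salty    are|
|owl     corn|
|emerald wolf|
|new  morning|
|keyboard    |
|laboratory  |
|dinosaur    |
|magnetic    |
|diamond bird|
|an fire     |

Derivation:
Line 1: ['laboratory'] (min_width=10, slack=2)
Line 2: ['salt'] (min_width=4, slack=8)
Line 3: ['dinosaur'] (min_width=8, slack=4)
Line 4: ['salty', 'are'] (min_width=9, slack=3)
Line 5: ['owl', 'corn'] (min_width=8, slack=4)
Line 6: ['emerald', 'wolf'] (min_width=12, slack=0)
Line 7: ['new', 'morning'] (min_width=11, slack=1)
Line 8: ['keyboard'] (min_width=8, slack=4)
Line 9: ['laboratory'] (min_width=10, slack=2)
Line 10: ['dinosaur'] (min_width=8, slack=4)
Line 11: ['magnetic'] (min_width=8, slack=4)
Line 12: ['diamond', 'bird'] (min_width=12, slack=0)
Line 13: ['an', 'fire'] (min_width=7, slack=5)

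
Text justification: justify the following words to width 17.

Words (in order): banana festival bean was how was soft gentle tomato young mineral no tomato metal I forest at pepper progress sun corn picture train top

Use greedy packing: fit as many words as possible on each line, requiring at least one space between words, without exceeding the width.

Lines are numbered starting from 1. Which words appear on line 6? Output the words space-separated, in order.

Line 1: ['banana', 'festival'] (min_width=15, slack=2)
Line 2: ['bean', 'was', 'how', 'was'] (min_width=16, slack=1)
Line 3: ['soft', 'gentle'] (min_width=11, slack=6)
Line 4: ['tomato', 'young'] (min_width=12, slack=5)
Line 5: ['mineral', 'no', 'tomato'] (min_width=17, slack=0)
Line 6: ['metal', 'I', 'forest', 'at'] (min_width=17, slack=0)
Line 7: ['pepper', 'progress'] (min_width=15, slack=2)
Line 8: ['sun', 'corn', 'picture'] (min_width=16, slack=1)
Line 9: ['train', 'top'] (min_width=9, slack=8)

Answer: metal I forest at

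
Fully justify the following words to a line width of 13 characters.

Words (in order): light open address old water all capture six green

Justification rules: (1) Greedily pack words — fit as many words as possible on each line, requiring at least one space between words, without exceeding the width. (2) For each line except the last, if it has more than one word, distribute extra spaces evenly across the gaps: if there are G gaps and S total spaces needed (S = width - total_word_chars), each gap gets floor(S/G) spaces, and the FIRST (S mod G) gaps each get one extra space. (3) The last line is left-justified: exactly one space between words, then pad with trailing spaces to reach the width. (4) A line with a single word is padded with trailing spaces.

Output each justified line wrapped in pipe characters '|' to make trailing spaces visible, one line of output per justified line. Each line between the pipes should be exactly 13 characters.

Answer: |light    open|
|address   old|
|water     all|
|capture   six|
|green        |

Derivation:
Line 1: ['light', 'open'] (min_width=10, slack=3)
Line 2: ['address', 'old'] (min_width=11, slack=2)
Line 3: ['water', 'all'] (min_width=9, slack=4)
Line 4: ['capture', 'six'] (min_width=11, slack=2)
Line 5: ['green'] (min_width=5, slack=8)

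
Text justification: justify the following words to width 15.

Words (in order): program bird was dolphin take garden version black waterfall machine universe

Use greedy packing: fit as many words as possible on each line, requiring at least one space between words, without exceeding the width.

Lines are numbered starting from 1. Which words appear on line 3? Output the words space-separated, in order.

Answer: take garden

Derivation:
Line 1: ['program', 'bird'] (min_width=12, slack=3)
Line 2: ['was', 'dolphin'] (min_width=11, slack=4)
Line 3: ['take', 'garden'] (min_width=11, slack=4)
Line 4: ['version', 'black'] (min_width=13, slack=2)
Line 5: ['waterfall'] (min_width=9, slack=6)
Line 6: ['machine'] (min_width=7, slack=8)
Line 7: ['universe'] (min_width=8, slack=7)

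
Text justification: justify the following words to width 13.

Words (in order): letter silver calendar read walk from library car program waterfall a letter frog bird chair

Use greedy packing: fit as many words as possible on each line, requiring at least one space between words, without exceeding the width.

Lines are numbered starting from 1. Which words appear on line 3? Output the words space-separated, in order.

Answer: walk from

Derivation:
Line 1: ['letter', 'silver'] (min_width=13, slack=0)
Line 2: ['calendar', 'read'] (min_width=13, slack=0)
Line 3: ['walk', 'from'] (min_width=9, slack=4)
Line 4: ['library', 'car'] (min_width=11, slack=2)
Line 5: ['program'] (min_width=7, slack=6)
Line 6: ['waterfall', 'a'] (min_width=11, slack=2)
Line 7: ['letter', 'frog'] (min_width=11, slack=2)
Line 8: ['bird', 'chair'] (min_width=10, slack=3)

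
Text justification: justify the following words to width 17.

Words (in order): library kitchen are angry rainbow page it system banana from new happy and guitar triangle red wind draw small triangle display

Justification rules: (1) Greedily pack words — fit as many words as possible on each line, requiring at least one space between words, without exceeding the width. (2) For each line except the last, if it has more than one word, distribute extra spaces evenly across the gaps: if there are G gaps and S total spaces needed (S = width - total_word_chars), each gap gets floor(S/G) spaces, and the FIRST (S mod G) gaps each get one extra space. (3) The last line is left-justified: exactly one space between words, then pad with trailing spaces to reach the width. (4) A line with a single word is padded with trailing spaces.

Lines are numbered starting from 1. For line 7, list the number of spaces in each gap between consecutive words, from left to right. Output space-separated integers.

Answer: 8

Derivation:
Line 1: ['library', 'kitchen'] (min_width=15, slack=2)
Line 2: ['are', 'angry', 'rainbow'] (min_width=17, slack=0)
Line 3: ['page', 'it', 'system'] (min_width=14, slack=3)
Line 4: ['banana', 'from', 'new'] (min_width=15, slack=2)
Line 5: ['happy', 'and', 'guitar'] (min_width=16, slack=1)
Line 6: ['triangle', 'red', 'wind'] (min_width=17, slack=0)
Line 7: ['draw', 'small'] (min_width=10, slack=7)
Line 8: ['triangle', 'display'] (min_width=16, slack=1)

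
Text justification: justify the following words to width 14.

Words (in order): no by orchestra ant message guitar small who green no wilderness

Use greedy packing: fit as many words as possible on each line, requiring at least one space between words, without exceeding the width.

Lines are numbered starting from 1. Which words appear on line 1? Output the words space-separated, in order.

Answer: no by

Derivation:
Line 1: ['no', 'by'] (min_width=5, slack=9)
Line 2: ['orchestra', 'ant'] (min_width=13, slack=1)
Line 3: ['message', 'guitar'] (min_width=14, slack=0)
Line 4: ['small', 'who'] (min_width=9, slack=5)
Line 5: ['green', 'no'] (min_width=8, slack=6)
Line 6: ['wilderness'] (min_width=10, slack=4)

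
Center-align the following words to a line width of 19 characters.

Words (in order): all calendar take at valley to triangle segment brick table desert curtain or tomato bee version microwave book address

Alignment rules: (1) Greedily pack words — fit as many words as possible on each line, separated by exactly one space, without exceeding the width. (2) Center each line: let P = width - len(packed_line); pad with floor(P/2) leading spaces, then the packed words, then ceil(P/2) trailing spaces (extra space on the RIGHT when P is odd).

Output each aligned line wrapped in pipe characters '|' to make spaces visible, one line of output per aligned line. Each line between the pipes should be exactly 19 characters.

Line 1: ['all', 'calendar', 'take'] (min_width=17, slack=2)
Line 2: ['at', 'valley', 'to'] (min_width=12, slack=7)
Line 3: ['triangle', 'segment'] (min_width=16, slack=3)
Line 4: ['brick', 'table', 'desert'] (min_width=18, slack=1)
Line 5: ['curtain', 'or', 'tomato'] (min_width=17, slack=2)
Line 6: ['bee', 'version'] (min_width=11, slack=8)
Line 7: ['microwave', 'book'] (min_width=14, slack=5)
Line 8: ['address'] (min_width=7, slack=12)

Answer: | all calendar take |
|   at valley to    |
| triangle segment  |
|brick table desert |
| curtain or tomato |
|    bee version    |
|  microwave book   |
|      address      |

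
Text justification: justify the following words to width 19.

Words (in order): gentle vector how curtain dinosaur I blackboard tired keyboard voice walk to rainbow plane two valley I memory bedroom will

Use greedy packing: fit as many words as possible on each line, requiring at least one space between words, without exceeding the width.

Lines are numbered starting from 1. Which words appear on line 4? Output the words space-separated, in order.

Answer: keyboard voice walk

Derivation:
Line 1: ['gentle', 'vector', 'how'] (min_width=17, slack=2)
Line 2: ['curtain', 'dinosaur', 'I'] (min_width=18, slack=1)
Line 3: ['blackboard', 'tired'] (min_width=16, slack=3)
Line 4: ['keyboard', 'voice', 'walk'] (min_width=19, slack=0)
Line 5: ['to', 'rainbow', 'plane'] (min_width=16, slack=3)
Line 6: ['two', 'valley', 'I', 'memory'] (min_width=19, slack=0)
Line 7: ['bedroom', 'will'] (min_width=12, slack=7)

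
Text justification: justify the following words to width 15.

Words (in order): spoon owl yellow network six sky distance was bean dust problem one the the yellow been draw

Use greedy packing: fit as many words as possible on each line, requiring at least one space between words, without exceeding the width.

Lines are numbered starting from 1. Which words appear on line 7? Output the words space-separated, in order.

Answer: the yellow been

Derivation:
Line 1: ['spoon', 'owl'] (min_width=9, slack=6)
Line 2: ['yellow', 'network'] (min_width=14, slack=1)
Line 3: ['six', 'sky'] (min_width=7, slack=8)
Line 4: ['distance', 'was'] (min_width=12, slack=3)
Line 5: ['bean', 'dust'] (min_width=9, slack=6)
Line 6: ['problem', 'one', 'the'] (min_width=15, slack=0)
Line 7: ['the', 'yellow', 'been'] (min_width=15, slack=0)
Line 8: ['draw'] (min_width=4, slack=11)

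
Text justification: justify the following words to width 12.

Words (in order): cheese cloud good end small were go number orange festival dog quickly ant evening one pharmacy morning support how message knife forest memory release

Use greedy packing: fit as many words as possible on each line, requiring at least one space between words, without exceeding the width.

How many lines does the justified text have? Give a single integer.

Answer: 15

Derivation:
Line 1: ['cheese', 'cloud'] (min_width=12, slack=0)
Line 2: ['good', 'end'] (min_width=8, slack=4)
Line 3: ['small', 'were'] (min_width=10, slack=2)
Line 4: ['go', 'number'] (min_width=9, slack=3)
Line 5: ['orange'] (min_width=6, slack=6)
Line 6: ['festival', 'dog'] (min_width=12, slack=0)
Line 7: ['quickly', 'ant'] (min_width=11, slack=1)
Line 8: ['evening', 'one'] (min_width=11, slack=1)
Line 9: ['pharmacy'] (min_width=8, slack=4)
Line 10: ['morning'] (min_width=7, slack=5)
Line 11: ['support', 'how'] (min_width=11, slack=1)
Line 12: ['message'] (min_width=7, slack=5)
Line 13: ['knife', 'forest'] (min_width=12, slack=0)
Line 14: ['memory'] (min_width=6, slack=6)
Line 15: ['release'] (min_width=7, slack=5)
Total lines: 15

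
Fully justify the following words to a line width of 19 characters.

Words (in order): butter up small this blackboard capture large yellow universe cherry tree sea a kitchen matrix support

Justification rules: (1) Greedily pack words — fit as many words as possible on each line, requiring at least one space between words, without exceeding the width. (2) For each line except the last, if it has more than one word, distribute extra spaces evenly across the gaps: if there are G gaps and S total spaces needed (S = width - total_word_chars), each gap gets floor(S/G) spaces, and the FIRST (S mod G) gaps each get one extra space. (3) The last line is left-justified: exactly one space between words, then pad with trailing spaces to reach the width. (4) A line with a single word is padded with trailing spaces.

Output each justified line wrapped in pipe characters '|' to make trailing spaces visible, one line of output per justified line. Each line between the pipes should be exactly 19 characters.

Answer: |butter   up   small|
|this     blackboard|
|capture       large|
|yellow     universe|
|cherry  tree  sea a|
|kitchen      matrix|
|support            |

Derivation:
Line 1: ['butter', 'up', 'small'] (min_width=15, slack=4)
Line 2: ['this', 'blackboard'] (min_width=15, slack=4)
Line 3: ['capture', 'large'] (min_width=13, slack=6)
Line 4: ['yellow', 'universe'] (min_width=15, slack=4)
Line 5: ['cherry', 'tree', 'sea', 'a'] (min_width=17, slack=2)
Line 6: ['kitchen', 'matrix'] (min_width=14, slack=5)
Line 7: ['support'] (min_width=7, slack=12)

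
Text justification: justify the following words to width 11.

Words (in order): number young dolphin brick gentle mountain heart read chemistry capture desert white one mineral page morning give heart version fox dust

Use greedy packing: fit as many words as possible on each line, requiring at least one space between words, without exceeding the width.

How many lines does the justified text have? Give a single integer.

Answer: 17

Derivation:
Line 1: ['number'] (min_width=6, slack=5)
Line 2: ['young'] (min_width=5, slack=6)
Line 3: ['dolphin'] (min_width=7, slack=4)
Line 4: ['brick'] (min_width=5, slack=6)
Line 5: ['gentle'] (min_width=6, slack=5)
Line 6: ['mountain'] (min_width=8, slack=3)
Line 7: ['heart', 'read'] (min_width=10, slack=1)
Line 8: ['chemistry'] (min_width=9, slack=2)
Line 9: ['capture'] (min_width=7, slack=4)
Line 10: ['desert'] (min_width=6, slack=5)
Line 11: ['white', 'one'] (min_width=9, slack=2)
Line 12: ['mineral'] (min_width=7, slack=4)
Line 13: ['page'] (min_width=4, slack=7)
Line 14: ['morning'] (min_width=7, slack=4)
Line 15: ['give', 'heart'] (min_width=10, slack=1)
Line 16: ['version', 'fox'] (min_width=11, slack=0)
Line 17: ['dust'] (min_width=4, slack=7)
Total lines: 17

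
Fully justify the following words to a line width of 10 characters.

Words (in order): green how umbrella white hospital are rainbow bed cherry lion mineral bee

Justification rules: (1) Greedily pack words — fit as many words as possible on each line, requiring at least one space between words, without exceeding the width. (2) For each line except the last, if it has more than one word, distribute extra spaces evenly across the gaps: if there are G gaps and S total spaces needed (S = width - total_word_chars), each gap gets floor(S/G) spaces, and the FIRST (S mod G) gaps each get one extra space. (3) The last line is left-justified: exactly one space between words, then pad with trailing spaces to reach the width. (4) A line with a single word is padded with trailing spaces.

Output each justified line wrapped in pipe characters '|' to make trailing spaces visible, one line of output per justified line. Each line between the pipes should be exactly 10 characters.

Answer: |green  how|
|umbrella  |
|white     |
|hospital  |
|are       |
|rainbow   |
|bed cherry|
|lion      |
|mineral   |
|bee       |

Derivation:
Line 1: ['green', 'how'] (min_width=9, slack=1)
Line 2: ['umbrella'] (min_width=8, slack=2)
Line 3: ['white'] (min_width=5, slack=5)
Line 4: ['hospital'] (min_width=8, slack=2)
Line 5: ['are'] (min_width=3, slack=7)
Line 6: ['rainbow'] (min_width=7, slack=3)
Line 7: ['bed', 'cherry'] (min_width=10, slack=0)
Line 8: ['lion'] (min_width=4, slack=6)
Line 9: ['mineral'] (min_width=7, slack=3)
Line 10: ['bee'] (min_width=3, slack=7)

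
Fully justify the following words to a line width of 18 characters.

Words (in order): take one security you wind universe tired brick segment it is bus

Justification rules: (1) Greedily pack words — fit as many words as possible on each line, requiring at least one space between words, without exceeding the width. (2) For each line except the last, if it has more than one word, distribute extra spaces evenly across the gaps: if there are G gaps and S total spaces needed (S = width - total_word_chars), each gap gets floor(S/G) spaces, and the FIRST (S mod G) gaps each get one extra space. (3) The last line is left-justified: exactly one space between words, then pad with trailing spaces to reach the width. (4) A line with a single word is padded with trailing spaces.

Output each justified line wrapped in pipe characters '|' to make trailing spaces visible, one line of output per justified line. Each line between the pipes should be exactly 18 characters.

Answer: |take  one security|
|you  wind universe|
|tired        brick|
|segment it is bus |

Derivation:
Line 1: ['take', 'one', 'security'] (min_width=17, slack=1)
Line 2: ['you', 'wind', 'universe'] (min_width=17, slack=1)
Line 3: ['tired', 'brick'] (min_width=11, slack=7)
Line 4: ['segment', 'it', 'is', 'bus'] (min_width=17, slack=1)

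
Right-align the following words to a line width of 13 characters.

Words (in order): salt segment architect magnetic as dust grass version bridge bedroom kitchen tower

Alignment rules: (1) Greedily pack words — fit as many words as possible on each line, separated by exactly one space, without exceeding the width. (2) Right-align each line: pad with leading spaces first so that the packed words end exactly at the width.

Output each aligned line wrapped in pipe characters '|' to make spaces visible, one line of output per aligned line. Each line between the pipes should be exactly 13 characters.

Answer: | salt segment|
|    architect|
|  magnetic as|
|   dust grass|
|      version|
|       bridge|
|      bedroom|
|kitchen tower|

Derivation:
Line 1: ['salt', 'segment'] (min_width=12, slack=1)
Line 2: ['architect'] (min_width=9, slack=4)
Line 3: ['magnetic', 'as'] (min_width=11, slack=2)
Line 4: ['dust', 'grass'] (min_width=10, slack=3)
Line 5: ['version'] (min_width=7, slack=6)
Line 6: ['bridge'] (min_width=6, slack=7)
Line 7: ['bedroom'] (min_width=7, slack=6)
Line 8: ['kitchen', 'tower'] (min_width=13, slack=0)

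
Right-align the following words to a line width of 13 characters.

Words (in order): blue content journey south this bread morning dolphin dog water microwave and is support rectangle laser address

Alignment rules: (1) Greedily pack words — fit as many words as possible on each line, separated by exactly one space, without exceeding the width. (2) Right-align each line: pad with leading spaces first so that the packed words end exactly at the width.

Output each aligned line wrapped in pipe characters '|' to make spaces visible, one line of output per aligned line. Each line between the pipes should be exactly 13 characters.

Line 1: ['blue', 'content'] (min_width=12, slack=1)
Line 2: ['journey', 'south'] (min_width=13, slack=0)
Line 3: ['this', 'bread'] (min_width=10, slack=3)
Line 4: ['morning'] (min_width=7, slack=6)
Line 5: ['dolphin', 'dog'] (min_width=11, slack=2)
Line 6: ['water'] (min_width=5, slack=8)
Line 7: ['microwave', 'and'] (min_width=13, slack=0)
Line 8: ['is', 'support'] (min_width=10, slack=3)
Line 9: ['rectangle'] (min_width=9, slack=4)
Line 10: ['laser', 'address'] (min_width=13, slack=0)

Answer: | blue content|
|journey south|
|   this bread|
|      morning|
|  dolphin dog|
|        water|
|microwave and|
|   is support|
|    rectangle|
|laser address|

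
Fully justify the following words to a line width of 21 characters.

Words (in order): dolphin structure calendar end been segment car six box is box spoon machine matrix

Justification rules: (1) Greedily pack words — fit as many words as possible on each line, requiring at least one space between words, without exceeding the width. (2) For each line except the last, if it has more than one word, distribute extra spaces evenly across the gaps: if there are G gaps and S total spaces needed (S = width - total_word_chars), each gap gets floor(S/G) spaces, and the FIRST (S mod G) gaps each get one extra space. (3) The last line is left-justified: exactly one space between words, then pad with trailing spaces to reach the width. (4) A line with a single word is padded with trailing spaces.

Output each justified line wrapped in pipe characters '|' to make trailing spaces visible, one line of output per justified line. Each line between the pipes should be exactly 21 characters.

Line 1: ['dolphin', 'structure'] (min_width=17, slack=4)
Line 2: ['calendar', 'end', 'been'] (min_width=17, slack=4)
Line 3: ['segment', 'car', 'six', 'box'] (min_width=19, slack=2)
Line 4: ['is', 'box', 'spoon', 'machine'] (min_width=20, slack=1)
Line 5: ['matrix'] (min_width=6, slack=15)

Answer: |dolphin     structure|
|calendar   end   been|
|segment  car  six box|
|is  box spoon machine|
|matrix               |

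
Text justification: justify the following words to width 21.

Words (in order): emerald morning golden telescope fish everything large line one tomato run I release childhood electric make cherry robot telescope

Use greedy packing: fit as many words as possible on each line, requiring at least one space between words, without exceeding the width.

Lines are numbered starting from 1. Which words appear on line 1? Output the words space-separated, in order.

Line 1: ['emerald', 'morning'] (min_width=15, slack=6)
Line 2: ['golden', 'telescope', 'fish'] (min_width=21, slack=0)
Line 3: ['everything', 'large', 'line'] (min_width=21, slack=0)
Line 4: ['one', 'tomato', 'run', 'I'] (min_width=16, slack=5)
Line 5: ['release', 'childhood'] (min_width=17, slack=4)
Line 6: ['electric', 'make', 'cherry'] (min_width=20, slack=1)
Line 7: ['robot', 'telescope'] (min_width=15, slack=6)

Answer: emerald morning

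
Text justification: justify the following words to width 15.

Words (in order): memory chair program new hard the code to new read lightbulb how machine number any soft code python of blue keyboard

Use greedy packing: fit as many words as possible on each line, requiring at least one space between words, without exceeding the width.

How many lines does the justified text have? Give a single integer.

Line 1: ['memory', 'chair'] (min_width=12, slack=3)
Line 2: ['program', 'new'] (min_width=11, slack=4)
Line 3: ['hard', 'the', 'code'] (min_width=13, slack=2)
Line 4: ['to', 'new', 'read'] (min_width=11, slack=4)
Line 5: ['lightbulb', 'how'] (min_width=13, slack=2)
Line 6: ['machine', 'number'] (min_width=14, slack=1)
Line 7: ['any', 'soft', 'code'] (min_width=13, slack=2)
Line 8: ['python', 'of', 'blue'] (min_width=14, slack=1)
Line 9: ['keyboard'] (min_width=8, slack=7)
Total lines: 9

Answer: 9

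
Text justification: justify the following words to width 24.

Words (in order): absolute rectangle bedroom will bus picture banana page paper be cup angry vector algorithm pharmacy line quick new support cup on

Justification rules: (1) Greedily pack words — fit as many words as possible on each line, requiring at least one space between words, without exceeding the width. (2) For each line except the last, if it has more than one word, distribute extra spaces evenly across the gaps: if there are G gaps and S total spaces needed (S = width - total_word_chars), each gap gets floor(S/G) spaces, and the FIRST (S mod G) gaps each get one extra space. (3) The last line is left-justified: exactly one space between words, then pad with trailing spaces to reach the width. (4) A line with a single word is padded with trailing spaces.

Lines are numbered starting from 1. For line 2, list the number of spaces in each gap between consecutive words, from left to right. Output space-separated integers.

Answer: 1 1 1

Derivation:
Line 1: ['absolute', 'rectangle'] (min_width=18, slack=6)
Line 2: ['bedroom', 'will', 'bus', 'picture'] (min_width=24, slack=0)
Line 3: ['banana', 'page', 'paper', 'be', 'cup'] (min_width=24, slack=0)
Line 4: ['angry', 'vector', 'algorithm'] (min_width=22, slack=2)
Line 5: ['pharmacy', 'line', 'quick', 'new'] (min_width=23, slack=1)
Line 6: ['support', 'cup', 'on'] (min_width=14, slack=10)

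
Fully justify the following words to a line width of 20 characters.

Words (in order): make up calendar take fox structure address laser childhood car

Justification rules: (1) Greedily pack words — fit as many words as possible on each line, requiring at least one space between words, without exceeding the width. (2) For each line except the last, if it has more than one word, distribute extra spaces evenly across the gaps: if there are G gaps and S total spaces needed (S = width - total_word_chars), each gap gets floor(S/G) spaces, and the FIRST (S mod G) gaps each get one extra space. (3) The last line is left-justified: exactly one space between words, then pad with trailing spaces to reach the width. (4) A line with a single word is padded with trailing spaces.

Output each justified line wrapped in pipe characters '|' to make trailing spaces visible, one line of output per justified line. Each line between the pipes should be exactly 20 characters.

Answer: |make   up   calendar|
|take  fox  structure|
|address        laser|
|childhood car       |

Derivation:
Line 1: ['make', 'up', 'calendar'] (min_width=16, slack=4)
Line 2: ['take', 'fox', 'structure'] (min_width=18, slack=2)
Line 3: ['address', 'laser'] (min_width=13, slack=7)
Line 4: ['childhood', 'car'] (min_width=13, slack=7)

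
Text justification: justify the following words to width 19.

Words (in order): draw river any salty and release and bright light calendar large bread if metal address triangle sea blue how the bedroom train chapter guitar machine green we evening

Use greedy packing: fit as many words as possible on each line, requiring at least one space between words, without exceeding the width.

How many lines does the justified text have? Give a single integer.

Line 1: ['draw', 'river', 'any'] (min_width=14, slack=5)
Line 2: ['salty', 'and', 'release'] (min_width=17, slack=2)
Line 3: ['and', 'bright', 'light'] (min_width=16, slack=3)
Line 4: ['calendar', 'large'] (min_width=14, slack=5)
Line 5: ['bread', 'if', 'metal'] (min_width=14, slack=5)
Line 6: ['address', 'triangle'] (min_width=16, slack=3)
Line 7: ['sea', 'blue', 'how', 'the'] (min_width=16, slack=3)
Line 8: ['bedroom', 'train'] (min_width=13, slack=6)
Line 9: ['chapter', 'guitar'] (min_width=14, slack=5)
Line 10: ['machine', 'green', 'we'] (min_width=16, slack=3)
Line 11: ['evening'] (min_width=7, slack=12)
Total lines: 11

Answer: 11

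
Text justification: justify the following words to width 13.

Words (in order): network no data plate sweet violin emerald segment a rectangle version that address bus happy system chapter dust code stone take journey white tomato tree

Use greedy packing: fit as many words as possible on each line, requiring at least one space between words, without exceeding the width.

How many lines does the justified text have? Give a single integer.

Answer: 14

Derivation:
Line 1: ['network', 'no'] (min_width=10, slack=3)
Line 2: ['data', 'plate'] (min_width=10, slack=3)
Line 3: ['sweet', 'violin'] (min_width=12, slack=1)
Line 4: ['emerald'] (min_width=7, slack=6)
Line 5: ['segment', 'a'] (min_width=9, slack=4)
Line 6: ['rectangle'] (min_width=9, slack=4)
Line 7: ['version', 'that'] (min_width=12, slack=1)
Line 8: ['address', 'bus'] (min_width=11, slack=2)
Line 9: ['happy', 'system'] (min_width=12, slack=1)
Line 10: ['chapter', 'dust'] (min_width=12, slack=1)
Line 11: ['code', 'stone'] (min_width=10, slack=3)
Line 12: ['take', 'journey'] (min_width=12, slack=1)
Line 13: ['white', 'tomato'] (min_width=12, slack=1)
Line 14: ['tree'] (min_width=4, slack=9)
Total lines: 14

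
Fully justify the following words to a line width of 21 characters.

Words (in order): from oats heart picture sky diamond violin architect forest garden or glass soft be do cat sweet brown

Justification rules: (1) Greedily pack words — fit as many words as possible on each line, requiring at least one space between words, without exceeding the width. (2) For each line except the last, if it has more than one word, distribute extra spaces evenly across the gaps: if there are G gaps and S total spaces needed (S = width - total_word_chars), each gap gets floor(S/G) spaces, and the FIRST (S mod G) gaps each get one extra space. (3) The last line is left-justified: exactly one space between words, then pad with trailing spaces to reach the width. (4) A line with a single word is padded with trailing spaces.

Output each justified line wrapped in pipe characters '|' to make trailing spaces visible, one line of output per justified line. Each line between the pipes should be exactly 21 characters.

Line 1: ['from', 'oats', 'heart'] (min_width=15, slack=6)
Line 2: ['picture', 'sky', 'diamond'] (min_width=19, slack=2)
Line 3: ['violin', 'architect'] (min_width=16, slack=5)
Line 4: ['forest', 'garden', 'or'] (min_width=16, slack=5)
Line 5: ['glass', 'soft', 'be', 'do', 'cat'] (min_width=20, slack=1)
Line 6: ['sweet', 'brown'] (min_width=11, slack=10)

Answer: |from    oats    heart|
|picture  sky  diamond|
|violin      architect|
|forest    garden   or|
|glass  soft be do cat|
|sweet brown          |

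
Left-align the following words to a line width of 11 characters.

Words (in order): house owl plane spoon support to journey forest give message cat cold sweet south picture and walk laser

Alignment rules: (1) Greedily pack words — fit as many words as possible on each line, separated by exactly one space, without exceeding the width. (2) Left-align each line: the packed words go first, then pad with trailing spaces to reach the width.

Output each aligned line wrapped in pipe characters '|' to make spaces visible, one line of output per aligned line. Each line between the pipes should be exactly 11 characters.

Line 1: ['house', 'owl'] (min_width=9, slack=2)
Line 2: ['plane', 'spoon'] (min_width=11, slack=0)
Line 3: ['support', 'to'] (min_width=10, slack=1)
Line 4: ['journey'] (min_width=7, slack=4)
Line 5: ['forest', 'give'] (min_width=11, slack=0)
Line 6: ['message', 'cat'] (min_width=11, slack=0)
Line 7: ['cold', 'sweet'] (min_width=10, slack=1)
Line 8: ['south'] (min_width=5, slack=6)
Line 9: ['picture', 'and'] (min_width=11, slack=0)
Line 10: ['walk', 'laser'] (min_width=10, slack=1)

Answer: |house owl  |
|plane spoon|
|support to |
|journey    |
|forest give|
|message cat|
|cold sweet |
|south      |
|picture and|
|walk laser |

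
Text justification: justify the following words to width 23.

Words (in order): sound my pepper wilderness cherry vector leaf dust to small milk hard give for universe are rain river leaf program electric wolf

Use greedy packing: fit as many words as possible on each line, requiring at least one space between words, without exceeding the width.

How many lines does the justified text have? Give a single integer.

Line 1: ['sound', 'my', 'pepper'] (min_width=15, slack=8)
Line 2: ['wilderness', 'cherry'] (min_width=17, slack=6)
Line 3: ['vector', 'leaf', 'dust', 'to'] (min_width=19, slack=4)
Line 4: ['small', 'milk', 'hard', 'give'] (min_width=20, slack=3)
Line 5: ['for', 'universe', 'are', 'rain'] (min_width=21, slack=2)
Line 6: ['river', 'leaf', 'program'] (min_width=18, slack=5)
Line 7: ['electric', 'wolf'] (min_width=13, slack=10)
Total lines: 7

Answer: 7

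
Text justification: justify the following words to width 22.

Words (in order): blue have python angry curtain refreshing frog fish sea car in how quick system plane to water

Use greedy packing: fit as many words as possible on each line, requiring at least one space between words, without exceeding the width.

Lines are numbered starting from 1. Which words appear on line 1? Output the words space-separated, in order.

Line 1: ['blue', 'have', 'python', 'angry'] (min_width=22, slack=0)
Line 2: ['curtain', 'refreshing'] (min_width=18, slack=4)
Line 3: ['frog', 'fish', 'sea', 'car', 'in'] (min_width=20, slack=2)
Line 4: ['how', 'quick', 'system', 'plane'] (min_width=22, slack=0)
Line 5: ['to', 'water'] (min_width=8, slack=14)

Answer: blue have python angry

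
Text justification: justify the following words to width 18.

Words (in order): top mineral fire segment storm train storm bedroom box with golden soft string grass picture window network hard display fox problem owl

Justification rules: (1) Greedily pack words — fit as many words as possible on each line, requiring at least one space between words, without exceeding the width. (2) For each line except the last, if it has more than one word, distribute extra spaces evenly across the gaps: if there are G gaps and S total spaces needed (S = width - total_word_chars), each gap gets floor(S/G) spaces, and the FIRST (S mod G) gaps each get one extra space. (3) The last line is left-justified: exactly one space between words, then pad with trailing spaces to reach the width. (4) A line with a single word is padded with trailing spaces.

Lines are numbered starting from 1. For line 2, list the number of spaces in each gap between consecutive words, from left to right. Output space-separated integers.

Line 1: ['top', 'mineral', 'fire'] (min_width=16, slack=2)
Line 2: ['segment', 'storm'] (min_width=13, slack=5)
Line 3: ['train', 'storm'] (min_width=11, slack=7)
Line 4: ['bedroom', 'box', 'with'] (min_width=16, slack=2)
Line 5: ['golden', 'soft', 'string'] (min_width=18, slack=0)
Line 6: ['grass', 'picture'] (min_width=13, slack=5)
Line 7: ['window', 'network'] (min_width=14, slack=4)
Line 8: ['hard', 'display', 'fox'] (min_width=16, slack=2)
Line 9: ['problem', 'owl'] (min_width=11, slack=7)

Answer: 6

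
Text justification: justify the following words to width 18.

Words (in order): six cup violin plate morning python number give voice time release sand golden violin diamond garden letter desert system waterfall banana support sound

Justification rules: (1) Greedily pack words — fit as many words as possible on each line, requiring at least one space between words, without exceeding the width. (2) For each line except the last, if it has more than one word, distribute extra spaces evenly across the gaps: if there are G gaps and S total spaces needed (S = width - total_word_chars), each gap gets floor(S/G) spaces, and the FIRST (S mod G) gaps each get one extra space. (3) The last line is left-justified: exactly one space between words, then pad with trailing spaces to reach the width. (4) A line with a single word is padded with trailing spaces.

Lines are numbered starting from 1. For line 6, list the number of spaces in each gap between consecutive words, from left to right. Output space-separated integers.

Line 1: ['six', 'cup', 'violin'] (min_width=14, slack=4)
Line 2: ['plate', 'morning'] (min_width=13, slack=5)
Line 3: ['python', 'number', 'give'] (min_width=18, slack=0)
Line 4: ['voice', 'time', 'release'] (min_width=18, slack=0)
Line 5: ['sand', 'golden', 'violin'] (min_width=18, slack=0)
Line 6: ['diamond', 'garden'] (min_width=14, slack=4)
Line 7: ['letter', 'desert'] (min_width=13, slack=5)
Line 8: ['system', 'waterfall'] (min_width=16, slack=2)
Line 9: ['banana', 'support'] (min_width=14, slack=4)
Line 10: ['sound'] (min_width=5, slack=13)

Answer: 5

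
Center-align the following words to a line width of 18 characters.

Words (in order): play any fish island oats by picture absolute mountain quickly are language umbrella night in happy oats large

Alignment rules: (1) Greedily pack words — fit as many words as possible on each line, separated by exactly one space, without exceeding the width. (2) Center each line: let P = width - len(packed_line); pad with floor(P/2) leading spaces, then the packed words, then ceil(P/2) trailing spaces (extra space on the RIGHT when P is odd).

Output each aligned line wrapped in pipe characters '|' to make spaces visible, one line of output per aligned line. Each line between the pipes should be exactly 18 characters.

Answer: |  play any fish   |
|  island oats by  |
| picture absolute |
| mountain quickly |
|   are language   |
|umbrella night in |
| happy oats large |

Derivation:
Line 1: ['play', 'any', 'fish'] (min_width=13, slack=5)
Line 2: ['island', 'oats', 'by'] (min_width=14, slack=4)
Line 3: ['picture', 'absolute'] (min_width=16, slack=2)
Line 4: ['mountain', 'quickly'] (min_width=16, slack=2)
Line 5: ['are', 'language'] (min_width=12, slack=6)
Line 6: ['umbrella', 'night', 'in'] (min_width=17, slack=1)
Line 7: ['happy', 'oats', 'large'] (min_width=16, slack=2)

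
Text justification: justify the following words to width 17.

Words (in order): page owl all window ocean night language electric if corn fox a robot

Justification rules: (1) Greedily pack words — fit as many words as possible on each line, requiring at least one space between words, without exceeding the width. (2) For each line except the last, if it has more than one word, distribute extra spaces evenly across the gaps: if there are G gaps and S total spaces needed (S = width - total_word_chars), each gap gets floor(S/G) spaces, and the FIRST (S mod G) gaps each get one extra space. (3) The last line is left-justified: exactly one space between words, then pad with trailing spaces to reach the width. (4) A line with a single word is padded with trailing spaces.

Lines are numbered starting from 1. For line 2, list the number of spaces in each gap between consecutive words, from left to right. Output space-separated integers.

Answer: 6

Derivation:
Line 1: ['page', 'owl', 'all'] (min_width=12, slack=5)
Line 2: ['window', 'ocean'] (min_width=12, slack=5)
Line 3: ['night', 'language'] (min_width=14, slack=3)
Line 4: ['electric', 'if', 'corn'] (min_width=16, slack=1)
Line 5: ['fox', 'a', 'robot'] (min_width=11, slack=6)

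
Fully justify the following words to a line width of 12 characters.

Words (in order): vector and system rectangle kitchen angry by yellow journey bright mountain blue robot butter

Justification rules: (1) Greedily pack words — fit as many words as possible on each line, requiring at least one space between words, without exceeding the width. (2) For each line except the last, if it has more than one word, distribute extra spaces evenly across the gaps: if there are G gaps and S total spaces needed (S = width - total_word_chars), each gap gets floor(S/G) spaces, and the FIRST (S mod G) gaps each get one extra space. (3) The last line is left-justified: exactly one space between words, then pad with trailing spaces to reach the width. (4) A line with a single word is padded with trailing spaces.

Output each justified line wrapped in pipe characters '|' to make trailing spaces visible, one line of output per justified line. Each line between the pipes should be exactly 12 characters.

Line 1: ['vector', 'and'] (min_width=10, slack=2)
Line 2: ['system'] (min_width=6, slack=6)
Line 3: ['rectangle'] (min_width=9, slack=3)
Line 4: ['kitchen'] (min_width=7, slack=5)
Line 5: ['angry', 'by'] (min_width=8, slack=4)
Line 6: ['yellow'] (min_width=6, slack=6)
Line 7: ['journey'] (min_width=7, slack=5)
Line 8: ['bright'] (min_width=6, slack=6)
Line 9: ['mountain'] (min_width=8, slack=4)
Line 10: ['blue', 'robot'] (min_width=10, slack=2)
Line 11: ['butter'] (min_width=6, slack=6)

Answer: |vector   and|
|system      |
|rectangle   |
|kitchen     |
|angry     by|
|yellow      |
|journey     |
|bright      |
|mountain    |
|blue   robot|
|butter      |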